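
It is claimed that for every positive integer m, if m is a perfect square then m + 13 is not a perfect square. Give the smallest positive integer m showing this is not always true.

We need the least positive integer m for which m is a perfect square but m + 13 is a perfect square.
For m = 1, 4, 9, 16, 25 the conclusion holds.
m = 36: 36 = 6² and 36 + 13 = 49 = 7².
Thus m = 36 disproves the claim, and no smaller m works.

m = 36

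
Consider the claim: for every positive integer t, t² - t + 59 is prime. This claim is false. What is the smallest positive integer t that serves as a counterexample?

We need the least positive integer t for which t² - t + 59 is not prime.
t = 1: t² - t + 59 = 59, prime.
t = 2: t² - t + 59 = 61, prime.
t = 3: t² - t + 59 = 65 = 5 × 13, composite.

t = 3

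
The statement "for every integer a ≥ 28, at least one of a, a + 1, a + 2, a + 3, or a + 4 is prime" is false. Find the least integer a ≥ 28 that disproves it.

A counterexample is any integer a ≥ 28 such that a, a + 1, a + 2, a + 3, a + 4 are all composite; we check each in order.
a = 28: 29 is prime.
a = 29: 29 is prime.
a = 30: 31 is prime.
a = 31: 31 is prime.
a = 32: 32 = 2 × 16; 33 = 3 × 11; 34 = 2 × 17; 35 = 5 × 7; 36 = 2 × 18 — all composite.
Hence a = 32 is a counterexample.

a = 32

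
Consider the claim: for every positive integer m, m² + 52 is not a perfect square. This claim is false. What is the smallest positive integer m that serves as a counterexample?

m = 12

For m = 1, 2, 3, 4, …, 9, 10, 11 the conclusion holds.
m = 12: 12² + 52 = 196 = 14², a perfect square.
So m = 12 is the smallest counterexample.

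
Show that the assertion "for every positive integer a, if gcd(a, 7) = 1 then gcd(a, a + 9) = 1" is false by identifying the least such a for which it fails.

We need the least positive integer a for which gcd(a, 7) = 1 but gcd(a, a + 9) > 1.
a = 1: gcd(1, 10) = 1.
a = 2: gcd(2, 11) = 1.
a = 3: gcd(3, 12) = 3.
So a = 3 is the smallest counterexample.

a = 3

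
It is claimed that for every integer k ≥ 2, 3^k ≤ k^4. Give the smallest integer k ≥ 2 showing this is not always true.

Check each integer k ≥ 2 in order until 3^k > k^4.
k = 2: 3^k = 9 and k^4 = 16, so 9 ≤ 16.
k = 3: 3^k = 27 and k^4 = 81, so 27 ≤ 81.
k = 4: 3^k = 81 and k^4 = 256, so 81 ≤ 256.
k = 5: 3^k = 243 and k^4 = 625, so 243 ≤ 625.
k = 6: 3^k = 729 and k^4 = 1296, so 729 ≤ 1296.
k = 7: 3^k = 2187 and k^4 = 2401, so 2187 ≤ 2401.
k = 8: 3^k = 6561 and k^4 = 4096, so 6561 > 4096.
So k = 8 is the smallest counterexample.

k = 8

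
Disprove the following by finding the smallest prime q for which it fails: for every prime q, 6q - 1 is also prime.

q = 11

q = 2: 6q - 1 = 11, prime.
q = 3: 6q - 1 = 17, prime.
q = 5: 6q - 1 = 29, prime.
q = 7: 6q - 1 = 41, prime.
q = 11: 6q - 1 = 65 = 5 × 13, not prime.
Hence q = 11 is a counterexample.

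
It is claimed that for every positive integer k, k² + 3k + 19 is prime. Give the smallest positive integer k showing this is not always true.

The first 14 eligible values, up to k = 14, all satisfy the conclusion.
k = 15: k² + 3k + 19 = 289 = 17 × 17, composite.

k = 15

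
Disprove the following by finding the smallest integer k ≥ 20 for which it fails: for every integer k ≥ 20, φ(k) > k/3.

For k = 20, 21, 22, 23 the conclusion holds.
k = 24: φ(24) = 8 and 24/3 = 8, so φ(24) ≤ 24/3.

k = 24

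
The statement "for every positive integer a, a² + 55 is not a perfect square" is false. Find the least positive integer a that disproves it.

a = 3

Check each positive integer a in order until a² + 55 is a perfect square.
a = 1: 1² + 55 = 56, not a perfect square.
a = 2: 2² + 55 = 59, not a perfect square.
a = 3: 3² + 55 = 64 = 8², a perfect square.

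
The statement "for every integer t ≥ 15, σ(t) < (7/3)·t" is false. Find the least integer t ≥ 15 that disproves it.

t = 24

The first 9 eligible values, up to t = 23, all satisfy the conclusion.
t = 24: σ(24) = 60; 60 ≥ 56.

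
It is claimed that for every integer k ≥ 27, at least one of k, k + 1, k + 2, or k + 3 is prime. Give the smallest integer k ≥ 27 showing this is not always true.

The first 5 eligible values, up to k = 31, all satisfy the conclusion.
k = 32: 32 = 2 × 16; 33 = 3 × 11; 34 = 2 × 17; 35 = 5 × 7 — all composite.

k = 32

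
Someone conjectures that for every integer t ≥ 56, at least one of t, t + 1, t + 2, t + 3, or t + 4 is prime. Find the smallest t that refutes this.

t = 62

Check each integer t ≥ 56 in order until t, t + 1, t + 2, t + 3, t + 4 are all composite.
The first 6 eligible values, up to t = 61, all satisfy the conclusion.
t = 62: 62 = 2 × 31; 63 = 3 × 21; 64 = 2 × 32; 65 = 5 × 13; 66 = 2 × 33 — all composite.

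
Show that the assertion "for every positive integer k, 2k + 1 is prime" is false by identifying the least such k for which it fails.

We need the least positive integer k for which 2k + 1 is not prime.
k = 1: 2k + 1 = 3, prime.
k = 2: 2k + 1 = 5, prime.
k = 3: 2k + 1 = 7, prime.
k = 4: 2k + 1 = 9 = 3 × 3, composite.

k = 4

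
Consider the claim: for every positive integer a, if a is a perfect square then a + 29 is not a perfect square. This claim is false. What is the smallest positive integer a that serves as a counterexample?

a = 196

A counterexample is any positive integer a such that a is a perfect square but a + 29 is a perfect square; we check each in order.
The first 13 eligible values, up to a = 169, all satisfy the conclusion.
a = 196: 196 = 14² and 196 + 29 = 225 = 15².
So a = 196 is the smallest counterexample.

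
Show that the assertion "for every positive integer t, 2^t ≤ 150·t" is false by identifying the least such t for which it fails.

t = 11

We need the least positive integer t for which 2^t > 150·t.
For t = 1, 2, 3, 4, 5, 6, 7, 8, 9, 10 the conclusion holds.
t = 11: 2^t = 2048 and 150·t = 1650, so 2048 > 1650.
So t = 11 is the smallest counterexample.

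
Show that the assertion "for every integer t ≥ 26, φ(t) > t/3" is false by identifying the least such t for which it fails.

We need the least integer t ≥ 26 for which the claim fails.
For t = 26, 27, 28, 29 the conclusion holds.
t = 30: φ(30) = 8 and 30/3 = 10, so φ(30) ≤ 30/3.
Hence t = 30 is a counterexample.

t = 30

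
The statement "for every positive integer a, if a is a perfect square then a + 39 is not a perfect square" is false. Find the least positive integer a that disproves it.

The first 4 eligible values, up to a = 16, all satisfy the conclusion.
a = 25: 25 = 5² and 25 + 39 = 64 = 8².
Hence a = 25 is a counterexample.

a = 25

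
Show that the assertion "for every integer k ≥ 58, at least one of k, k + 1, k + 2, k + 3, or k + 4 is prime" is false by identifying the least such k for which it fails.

k = 62

Check each integer k ≥ 58 in order until k, k + 1, k + 2, k + 3, k + 4 are all composite.
For k = 58, 59, 60, 61 the conclusion holds.
k = 62: 62 = 2 × 31; 63 = 3 × 21; 64 = 2 × 32; 65 = 5 × 13; 66 = 2 × 33 — all composite.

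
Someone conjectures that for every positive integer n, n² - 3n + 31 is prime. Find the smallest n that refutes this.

A counterexample is any positive integer n such that n² - 3n + 31 is not prime; we check each in order.
For n = 1, 2, 3 the conclusion holds.
n = 4: n² - 3n + 31 = 35 = 5 × 7, composite.

n = 4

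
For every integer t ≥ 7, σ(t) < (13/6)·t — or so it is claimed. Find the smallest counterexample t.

The first 5 eligible values, up to t = 11, all satisfy the conclusion.
t = 12: σ(12) = 28; 28 ≥ 26.

t = 12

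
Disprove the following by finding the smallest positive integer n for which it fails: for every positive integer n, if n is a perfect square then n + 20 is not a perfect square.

n = 16

For n = 1, 4, 9 the conclusion holds.
n = 16: 16 = 4² and 16 + 20 = 36 = 6².
So n = 16 is the smallest counterexample.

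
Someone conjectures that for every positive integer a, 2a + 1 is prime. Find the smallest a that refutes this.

a = 4

Check each positive integer a in order until 2a + 1 is not prime.
a = 1: 2a + 1 = 3, prime.
a = 2: 2a + 1 = 5, prime.
a = 3: 2a + 1 = 7, prime.
a = 4: 2a + 1 = 9 = 3 × 3, composite.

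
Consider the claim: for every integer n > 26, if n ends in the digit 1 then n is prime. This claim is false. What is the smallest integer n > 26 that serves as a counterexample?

A counterexample is any integer n > 26 such that n ends in the digit 1 but n is not prime; we check each in order.
n = 31: 31 ends in 1 and is prime.
n = 41: 41 ends in 1 and is prime.
n = 51: 51 ends in 1; 51 = 3 × 17, composite.

n = 51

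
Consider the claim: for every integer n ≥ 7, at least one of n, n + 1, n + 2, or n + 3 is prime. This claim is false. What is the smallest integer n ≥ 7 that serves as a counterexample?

n = 24

We need the least integer n ≥ 7 for which n, n + 1, n + 2, n + 3 are all composite.
The first 17 eligible values, up to n = 23, all satisfy the conclusion.
n = 24: 24 = 2 × 12; 25 = 5 × 5; 26 = 2 × 13; 27 = 3 × 9 — all composite.
Thus n = 24 disproves the claim, and no smaller n works.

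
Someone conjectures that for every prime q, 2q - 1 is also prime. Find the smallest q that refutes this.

q = 5

A counterexample is any prime q such that 2q - 1 is not prime; we check each in order.
For q = 2, 3 the conclusion holds.
q = 5: 2q - 1 = 9 = 3 × 3, not prime.
Thus q = 5 disproves the claim, and no smaller q works.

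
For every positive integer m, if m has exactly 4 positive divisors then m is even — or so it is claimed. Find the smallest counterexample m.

m = 15

The first 4 eligible values, up to m = 14, all satisfy the conclusion.
m = 15: divisors of 15: 1, 3, 5, 15; 15 is odd.
Hence m = 15 is a counterexample.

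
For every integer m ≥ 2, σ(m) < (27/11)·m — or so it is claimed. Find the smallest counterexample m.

m = 24

Check each integer m ≥ 2 in order until the claim fails.
For m = 2, 3, 4, 5, …, 21, 22, 23 the conclusion holds.
m = 24: σ(24) = 60; 60 ≥ 648/11.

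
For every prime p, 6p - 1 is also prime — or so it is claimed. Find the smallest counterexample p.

p = 11

We need the least prime p for which 6p - 1 is not prime.
For p = 2, 3, 5, 7 the conclusion holds.
p = 11: 6p - 1 = 65 = 5 × 13, not prime.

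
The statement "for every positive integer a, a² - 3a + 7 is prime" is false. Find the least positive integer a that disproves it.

Check each positive integer a in order until a² - 3a + 7 is not prime.
The first 5 eligible values, up to a = 5, all satisfy the conclusion.
a = 6: a² - 3a + 7 = 25 = 5 × 5, composite.

a = 6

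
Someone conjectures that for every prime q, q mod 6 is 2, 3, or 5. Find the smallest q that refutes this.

q = 7

Check each prime q in order until the claim fails.
q = 2: 2 mod 6 = 2.
q = 3: 3 mod 6 = 3.
q = 5: 5 mod 6 = 5.
q = 7: 7 mod 6 = 1 — not in {2, 3, 5}.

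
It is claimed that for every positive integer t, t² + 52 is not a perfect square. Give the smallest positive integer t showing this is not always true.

t = 12

For t = 1, 2, 3, 4, …, 9, 10, 11 the conclusion holds.
t = 12: 12² + 52 = 196 = 14², a perfect square.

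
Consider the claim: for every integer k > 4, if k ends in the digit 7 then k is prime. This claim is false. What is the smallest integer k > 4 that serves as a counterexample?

k = 27

k = 7: 7 ends in 7 and is prime.
k = 17: 17 ends in 7 and is prime.
k = 27: 27 ends in 7; 27 = 3 × 9, composite.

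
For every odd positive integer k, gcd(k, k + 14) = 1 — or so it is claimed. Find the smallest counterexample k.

Check each odd positive integer k in order until gcd(k, k + 14) > 1.
For k = 1, 3, 5 the conclusion holds.
k = 7: gcd(7, 21) = 7.
Hence k = 7 is a counterexample.

k = 7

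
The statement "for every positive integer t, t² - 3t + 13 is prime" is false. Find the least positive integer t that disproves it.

The first 11 eligible values, up to t = 11, all satisfy the conclusion.
t = 12: t² - 3t + 13 = 121 = 11 × 11, composite.

t = 12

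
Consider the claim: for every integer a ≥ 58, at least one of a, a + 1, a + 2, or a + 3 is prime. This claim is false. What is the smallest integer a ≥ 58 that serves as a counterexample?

We need the least integer a ≥ 58 for which a, a + 1, a + 2, a + 3 are all composite.
For a = 58, 59, 60, 61 the conclusion holds.
a = 62: 62 = 2 × 31; 63 = 3 × 21; 64 = 2 × 32; 65 = 5 × 13 — all composite.
So a = 62 is the smallest counterexample.

a = 62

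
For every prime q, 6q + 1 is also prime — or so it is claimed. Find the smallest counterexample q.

Check each prime q in order until 6q + 1 is not prime.
For q = 2, 3, 5, 7, 11, 13, 17 the conclusion holds.
q = 19: 6q + 1 = 115 = 5 × 23, not prime.
Thus q = 19 disproves the claim, and no smaller q works.

q = 19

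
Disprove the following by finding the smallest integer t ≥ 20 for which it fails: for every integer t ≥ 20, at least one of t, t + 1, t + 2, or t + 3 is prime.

t = 24

We need the least integer t ≥ 20 for which t, t + 1, t + 2, t + 3 are all composite.
For t = 20, 21, 22, 23 the conclusion holds.
t = 24: 24 = 2 × 12; 25 = 5 × 5; 26 = 2 × 13; 27 = 3 × 9 — all composite.
Thus t = 24 disproves the claim, and no smaller t works.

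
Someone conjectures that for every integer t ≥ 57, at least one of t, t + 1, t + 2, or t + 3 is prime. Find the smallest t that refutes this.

t = 62

Check each integer t ≥ 57 in order until t, t + 1, t + 2, t + 3 are all composite.
The first 5 eligible values, up to t = 61, all satisfy the conclusion.
t = 62: 62 = 2 × 31; 63 = 3 × 21; 64 = 2 × 32; 65 = 5 × 13 — all composite.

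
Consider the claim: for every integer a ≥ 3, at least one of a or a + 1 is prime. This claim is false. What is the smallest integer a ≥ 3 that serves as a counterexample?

We need the least integer a ≥ 3 for which a, a + 1 are both composite.
For a = 3, 4, 5, 6, 7 the conclusion holds.
a = 8: 8 = 2 × 4; 9 = 3 × 3 — both composite.
Hence a = 8 is a counterexample.

a = 8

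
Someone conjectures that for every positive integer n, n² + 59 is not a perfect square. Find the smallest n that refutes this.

n = 29

Check each positive integer n in order until n² + 59 is a perfect square.
For n = 1, 2, 3, 4, …, 26, 27, 28 the conclusion holds.
n = 29: 29² + 59 = 900 = 30², a perfect square.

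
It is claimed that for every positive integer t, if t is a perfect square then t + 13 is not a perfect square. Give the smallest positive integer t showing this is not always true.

Check each positive integer t in order until t is a perfect square but t + 13 is a perfect square.
t = 1: 1 + 13 = 14, not a perfect square.
t = 4: 4 + 13 = 17, not a perfect square.
t = 9: 9 + 13 = 22, not a perfect square.
t = 16: 16 + 13 = 29, not a perfect square.
t = 25: 25 + 13 = 38, not a perfect square.
t = 36: 36 = 6² and 36 + 13 = 49 = 7².

t = 36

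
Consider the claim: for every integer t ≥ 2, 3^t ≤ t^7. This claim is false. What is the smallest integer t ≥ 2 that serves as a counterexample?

t = 19

For t = 2, 3, 4, 5, …, 16, 17, 18 the conclusion holds.
t = 19: 3^t = 1162261467 and t^7 = 893871739, so 1162261467 > 893871739.
Hence t = 19 is a counterexample.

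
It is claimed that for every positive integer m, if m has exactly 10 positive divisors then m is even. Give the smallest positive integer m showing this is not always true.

m = 405

Check each positive integer m in order until m has exactly 10 positive divisors but m is odd.
The first 9 eligible values, up to m = 368, all satisfy the conclusion.
m = 405: divisors of 405: 10 divisors; 405 is odd.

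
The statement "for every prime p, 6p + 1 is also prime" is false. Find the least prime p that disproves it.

p = 19

A counterexample is any prime p such that 6p + 1 is not prime; we check each in order.
The first 7 eligible values, up to p = 17, all satisfy the conclusion.
p = 19: 6p + 1 = 115 = 5 × 23, not prime.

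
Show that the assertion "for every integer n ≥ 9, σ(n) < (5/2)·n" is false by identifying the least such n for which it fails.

n = 24

For n = 9, 10, 11, 12, …, 21, 22, 23 the conclusion holds.
n = 24: σ(24) = 60; 60 ≥ 60.
Thus n = 24 disproves the claim, and no smaller n works.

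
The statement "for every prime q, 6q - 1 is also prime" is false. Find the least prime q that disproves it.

q = 11

Check each prime q in order until 6q - 1 is not prime.
For q = 2, 3, 5, 7 the conclusion holds.
q = 11: 6q - 1 = 65 = 5 × 13, not prime.
Hence q = 11 is a counterexample.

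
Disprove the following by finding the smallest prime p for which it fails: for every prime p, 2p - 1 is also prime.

p = 5

We need the least prime p for which 2p - 1 is not prime.
p = 2: 2p - 1 = 3, prime.
p = 3: 2p - 1 = 5, prime.
p = 5: 2p - 1 = 9 = 3 × 3, not prime.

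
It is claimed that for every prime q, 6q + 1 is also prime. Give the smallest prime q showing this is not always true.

A counterexample is any prime q such that 6q + 1 is not prime; we check each in order.
q = 2: 6q + 1 = 13, prime.
q = 3: 6q + 1 = 19, prime.
q = 5: 6q + 1 = 31, prime.
q = 7: 6q + 1 = 43, prime.
q = 11: 6q + 1 = 67, prime.
q = 13: 6q + 1 = 79, prime.
q = 17: 6q + 1 = 103, prime.
q = 19: 6q + 1 = 115 = 5 × 23, not prime.

q = 19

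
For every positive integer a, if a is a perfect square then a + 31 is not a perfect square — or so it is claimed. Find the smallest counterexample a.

A counterexample is any positive integer a such that a is a perfect square but a + 31 is a perfect square; we check each in order.
The first 14 eligible values, up to a = 196, all satisfy the conclusion.
a = 225: 225 = 15² and 225 + 31 = 256 = 16².

a = 225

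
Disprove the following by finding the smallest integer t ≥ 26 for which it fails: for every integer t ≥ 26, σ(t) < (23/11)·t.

t = 30

The first 4 eligible values, up to t = 29, all satisfy the conclusion.
t = 30: σ(30) = 72; 72 ≥ 690/11.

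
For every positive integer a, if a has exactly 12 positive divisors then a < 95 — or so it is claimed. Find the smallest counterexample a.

a = 96

A counterexample is any positive integer a such that a has exactly 12 positive divisors but the claim fails; we check each in order.
The first 4 eligible values, up to a = 90, all satisfy the conclusion.
a = 96: τ(96) = 12; 96 ≥ 95.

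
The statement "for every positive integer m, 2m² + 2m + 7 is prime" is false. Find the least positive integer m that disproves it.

Check each positive integer m in order until 2m² + 2m + 7 is not prime.
The first 5 eligible values, up to m = 5, all satisfy the conclusion.
m = 6: 2m² + 2m + 7 = 91 = 7 × 13, composite.

m = 6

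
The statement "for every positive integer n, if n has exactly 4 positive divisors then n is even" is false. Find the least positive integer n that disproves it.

Check each positive integer n in order until n has exactly 4 positive divisors but n is odd.
For n = 6, 8, 10, 14 the conclusion holds.
n = 15: divisors of 15: 1, 3, 5, 15; 15 is odd.
So n = 15 is the smallest counterexample.

n = 15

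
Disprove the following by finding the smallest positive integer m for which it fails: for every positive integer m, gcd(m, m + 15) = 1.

m = 3

We need the least positive integer m for which gcd(m, m + 15) > 1.
For m = 1, 2 the conclusion holds.
m = 3: gcd(3, 18) = 3.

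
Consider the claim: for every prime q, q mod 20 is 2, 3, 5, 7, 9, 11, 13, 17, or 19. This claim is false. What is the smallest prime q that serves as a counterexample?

q = 41

A counterexample is any prime q such that the claim fails; we check each in order.
The first 12 eligible values, up to q = 37, all satisfy the conclusion.
q = 41: 41 mod 20 = 1 — not in {2, 3, 5, 7, 9, 11, 13, 17, 19}.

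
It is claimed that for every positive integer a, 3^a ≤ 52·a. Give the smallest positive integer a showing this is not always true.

Check each positive integer a in order until 3^a > 52·a.
The first 5 eligible values, up to a = 5, all satisfy the conclusion.
a = 6: 3^a = 729 and 52·a = 312, so 729 > 312.

a = 6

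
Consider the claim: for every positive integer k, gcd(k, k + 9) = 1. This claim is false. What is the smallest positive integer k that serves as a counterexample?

k = 3

Check each positive integer k in order until gcd(k, k + 9) > 1.
k = 1: gcd(1, 10) = 1.
k = 2: gcd(2, 11) = 1.
k = 3: gcd(3, 12) = 3.
Thus k = 3 disproves the claim, and no smaller k works.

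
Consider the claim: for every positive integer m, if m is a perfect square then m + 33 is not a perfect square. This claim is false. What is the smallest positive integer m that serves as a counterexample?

m = 16

A counterexample is any positive integer m such that m is a perfect square but m + 33 is a perfect square; we check each in order.
For m = 1, 4, 9 the conclusion holds.
m = 16: 16 = 4² and 16 + 33 = 49 = 7².
Hence m = 16 is a counterexample.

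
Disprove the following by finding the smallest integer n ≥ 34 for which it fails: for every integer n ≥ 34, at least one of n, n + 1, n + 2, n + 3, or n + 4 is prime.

n = 48

A counterexample is any integer n ≥ 34 such that n, n + 1, n + 2, n + 3, n + 4 are all composite; we check each in order.
For n = 34, 35, 36, 37, …, 45, 46, 47 the conclusion holds.
n = 48: 48 = 2 × 24; 49 = 7 × 7; 50 = 2 × 25; 51 = 3 × 17; 52 = 2 × 26 — all composite.
Thus n = 48 disproves the claim, and no smaller n works.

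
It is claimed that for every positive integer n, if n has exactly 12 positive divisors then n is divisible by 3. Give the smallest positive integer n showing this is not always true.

n = 140

For n = 60, 72, 84, 90, 96, 108, 126, 132 the conclusion holds.
n = 140: τ(140) = 12; 140 mod 3 = 2.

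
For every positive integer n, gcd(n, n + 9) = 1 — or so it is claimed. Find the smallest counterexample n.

A counterexample is any positive integer n such that gcd(n, n + 9) > 1; we check each in order.
n = 1: gcd(1, 10) = 1.
n = 2: gcd(2, 11) = 1.
n = 3: gcd(3, 12) = 3.

n = 3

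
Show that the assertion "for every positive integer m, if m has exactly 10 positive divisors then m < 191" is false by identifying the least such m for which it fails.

m = 208

We need the least positive integer m for which m has exactly 10 positive divisors but the claim fails.
For m = 48, 80, 112, 162, 176 the conclusion holds.
m = 208: τ(208) = 10; 208 ≥ 191.
Thus m = 208 disproves the claim, and no smaller m works.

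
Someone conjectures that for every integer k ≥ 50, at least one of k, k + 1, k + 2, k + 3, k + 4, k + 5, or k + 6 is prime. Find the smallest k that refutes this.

k = 90

Check each integer k ≥ 50 in order until k, k + 1, k + 2, k + 3, k + 4, k + 5, k + 6 are all composite.
For k = 50, 51, 52, 53, …, 87, 88, 89 the conclusion holds.
k = 90: 90 = 2 × 45; 91 = 7 × 13; 92 = 2 × 46; 93 = 3 × 31; 94 = 2 × 47; 95 = 5 × 19; 96 = 2 × 48 — all composite.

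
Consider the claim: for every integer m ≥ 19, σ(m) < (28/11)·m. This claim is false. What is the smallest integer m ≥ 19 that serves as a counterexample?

A counterexample is any integer m ≥ 19 such that the claim fails; we check each in order.
For m = 19, 20, 21, 22, …, 45, 46, 47 the conclusion holds.
m = 48: σ(48) = 124; 124 ≥ 1344/11.

m = 48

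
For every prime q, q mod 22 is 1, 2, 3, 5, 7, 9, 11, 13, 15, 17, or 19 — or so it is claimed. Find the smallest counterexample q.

A counterexample is any prime q such that the claim fails; we check each in order.
For q = 2, 3, 5, 7, …, 31, 37, 41 the conclusion holds.
q = 43: 43 mod 22 = 21 — not in {1, 2, 3, 5, 7, 9, 11, 13, 15, 17, 19}.

q = 43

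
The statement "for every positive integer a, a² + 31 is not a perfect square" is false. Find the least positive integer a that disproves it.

For a = 1, 2, 3, 4, …, 12, 13, 14 the conclusion holds.
a = 15: 15² + 31 = 256 = 16², a perfect square.
So a = 15 is the smallest counterexample.

a = 15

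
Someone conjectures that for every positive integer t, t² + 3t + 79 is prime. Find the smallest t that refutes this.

We need the least positive integer t for which t² + 3t + 79 is not prime.
The first 4 eligible values, up to t = 4, all satisfy the conclusion.
t = 5: t² + 3t + 79 = 119 = 7 × 17, composite.
So t = 5 is the smallest counterexample.

t = 5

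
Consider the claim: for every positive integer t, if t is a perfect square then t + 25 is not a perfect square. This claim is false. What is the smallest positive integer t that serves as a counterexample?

Check each positive integer t in order until t is a perfect square but t + 25 is a perfect square.
For t = 1, 4, 9, 16, …, 81, 100, 121 the conclusion holds.
t = 144: 144 = 12² and 144 + 25 = 169 = 13².
Thus t = 144 disproves the claim, and no smaller t works.

t = 144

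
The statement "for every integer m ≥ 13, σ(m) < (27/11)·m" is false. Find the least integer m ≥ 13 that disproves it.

m = 24

Check each integer m ≥ 13 in order until the claim fails.
For m = 13, 14, 15, 16, …, 21, 22, 23 the conclusion holds.
m = 24: σ(24) = 60; 60 ≥ 648/11.
Hence m = 24 is a counterexample.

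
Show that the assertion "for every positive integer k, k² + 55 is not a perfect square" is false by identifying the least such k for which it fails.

A counterexample is any positive integer k such that k² + 55 is a perfect square; we check each in order.
k = 1: 1² + 55 = 56, not a perfect square.
k = 2: 2² + 55 = 59, not a perfect square.
k = 3: 3² + 55 = 64 = 8², a perfect square.

k = 3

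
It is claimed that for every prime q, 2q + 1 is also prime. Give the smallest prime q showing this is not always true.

A counterexample is any prime q such that 2q + 1 is not prime; we check each in order.
For q = 2, 3, 5 the conclusion holds.
q = 7: 2q + 1 = 15 = 3 × 5, not prime.
So q = 7 is the smallest counterexample.

q = 7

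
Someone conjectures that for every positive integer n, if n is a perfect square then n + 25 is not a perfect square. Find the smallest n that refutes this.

The first 11 eligible values, up to n = 121, all satisfy the conclusion.
n = 144: 144 = 12² and 144 + 25 = 169 = 13².
Hence n = 144 is a counterexample.

n = 144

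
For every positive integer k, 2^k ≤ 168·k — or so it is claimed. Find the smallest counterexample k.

k = 11

Check each positive integer k in order until 2^k > 168·k.
The first 10 eligible values, up to k = 10, all satisfy the conclusion.
k = 11: 2^k = 2048 and 168·k = 1848, so 2048 > 1848.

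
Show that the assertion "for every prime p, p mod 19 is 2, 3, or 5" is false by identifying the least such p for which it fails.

p = 7

A counterexample is any prime p such that the claim fails; we check each in order.
For p = 2, 3, 5 the conclusion holds.
p = 7: 7 mod 19 = 7 — not in {2, 3, 5}.
Thus p = 7 disproves the claim, and no smaller p works.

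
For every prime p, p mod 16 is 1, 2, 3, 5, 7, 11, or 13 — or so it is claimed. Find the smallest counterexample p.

p = 31

For p = 2, 3, 5, 7, 11, 13, 17, 19, 23, 29 the conclusion holds.
p = 31: 31 mod 16 = 15 — not in {1, 2, 3, 5, 7, 11, 13}.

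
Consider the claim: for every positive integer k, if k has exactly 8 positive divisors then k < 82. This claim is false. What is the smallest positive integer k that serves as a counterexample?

k = 88

For k = 24, 30, 40, 42, 54, 56, 66, 70, 78 the conclusion holds.
k = 88: τ(88) = 8; 88 ≥ 82.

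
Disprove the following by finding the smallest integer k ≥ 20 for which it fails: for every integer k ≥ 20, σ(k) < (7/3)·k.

A counterexample is any integer k ≥ 20 such that the claim fails; we check each in order.
For k = 20, 21, 22, 23 the conclusion holds.
k = 24: σ(24) = 60; 60 ≥ 56.

k = 24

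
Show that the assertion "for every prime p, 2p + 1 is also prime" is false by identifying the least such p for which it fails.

p = 7

p = 2: 2p + 1 = 5, prime.
p = 3: 2p + 1 = 7, prime.
p = 5: 2p + 1 = 11, prime.
p = 7: 2p + 1 = 15 = 3 × 5, not prime.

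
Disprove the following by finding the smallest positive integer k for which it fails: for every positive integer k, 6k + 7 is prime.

k = 3

Check each positive integer k in order until 6k + 7 is not prime.
For k = 1, 2 the conclusion holds.
k = 3: 6k + 7 = 25 = 5 × 5, composite.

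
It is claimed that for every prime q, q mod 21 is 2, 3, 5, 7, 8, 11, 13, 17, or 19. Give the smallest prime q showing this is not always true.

A counterexample is any prime q such that the claim fails; we check each in order.
The first 10 eligible values, up to q = 29, all satisfy the conclusion.
q = 31: 31 mod 21 = 10 — not in {2, 3, 5, 7, 8, 11, 13, 17, 19}.
So q = 31 is the smallest counterexample.

q = 31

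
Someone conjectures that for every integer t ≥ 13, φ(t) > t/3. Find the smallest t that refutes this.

We need the least integer t ≥ 13 for which the claim fails.
The first 5 eligible values, up to t = 17, all satisfy the conclusion.
t = 18: φ(18) = 6 and 18/3 = 6, so φ(18) ≤ 18/3.

t = 18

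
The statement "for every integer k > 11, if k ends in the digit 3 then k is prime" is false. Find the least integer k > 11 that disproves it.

k = 33

A counterexample is any integer k > 11 such that k ends in the digit 3 but k is not prime; we check each in order.
For k = 13, 23 the conclusion holds.
k = 33: 33 ends in 3; 33 = 3 × 11, composite.
So k = 33 is the smallest counterexample.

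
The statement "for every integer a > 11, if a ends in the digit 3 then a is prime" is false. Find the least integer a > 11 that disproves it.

a = 33

For a = 13, 23 the conclusion holds.
a = 33: 33 ends in 3; 33 = 3 × 11, composite.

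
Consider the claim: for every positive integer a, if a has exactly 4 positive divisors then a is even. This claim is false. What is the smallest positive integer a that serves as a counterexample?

a = 6: divisors of 6: 1, 2, 3, 6; 6 is even.
a = 8: divisors of 8: 1, 2, 4, 8; 8 is even.
a = 10: divisors of 10: 1, 2, 5, 10; 10 is even.
a = 14: divisors of 14: 1, 2, 7, 14; 14 is even.
a = 15: divisors of 15: 1, 3, 5, 15; 15 is odd.
So a = 15 is the smallest counterexample.

a = 15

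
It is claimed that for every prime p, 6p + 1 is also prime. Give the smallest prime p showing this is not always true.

p = 19

A counterexample is any prime p such that 6p + 1 is not prime; we check each in order.
The first 7 eligible values, up to p = 17, all satisfy the conclusion.
p = 19: 6p + 1 = 115 = 5 × 23, not prime.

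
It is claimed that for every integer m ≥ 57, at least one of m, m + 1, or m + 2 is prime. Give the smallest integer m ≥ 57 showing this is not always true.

m = 62

A counterexample is any integer m ≥ 57 such that m, m + 1, m + 2 are all composite; we check each in order.
The first 5 eligible values, up to m = 61, all satisfy the conclusion.
m = 62: 62 = 2 × 31; 63 = 3 × 21; 64 = 2 × 32 — all composite.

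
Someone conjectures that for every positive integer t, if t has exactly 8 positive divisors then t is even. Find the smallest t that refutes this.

t = 105

A counterexample is any positive integer t such that t has exactly 8 positive divisors but t is odd; we check each in order.
For t = 24, 30, 40, 42, …, 88, 102, 104 the conclusion holds.
t = 105: divisors of 105: 1, 3, 5, 7, 15, 21, 35, 105; 105 is odd.
So t = 105 is the smallest counterexample.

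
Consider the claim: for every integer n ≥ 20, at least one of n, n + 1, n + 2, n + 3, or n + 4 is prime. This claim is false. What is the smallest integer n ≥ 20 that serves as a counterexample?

Check each integer n ≥ 20 in order until n, n + 1, n + 2, n + 3, n + 4 are all composite.
n = 20: 23 is prime.
n = 21: 23 is prime.
n = 22: 23 is prime.
n = 23: 23 is prime.
n = 24: 24 = 2 × 12; 25 = 5 × 5; 26 = 2 × 13; 27 = 3 × 9; 28 = 2 × 14 — all composite.

n = 24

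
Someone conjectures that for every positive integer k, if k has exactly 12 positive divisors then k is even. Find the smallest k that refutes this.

A counterexample is any positive integer k such that k has exactly 12 positive divisors but k is odd; we check each in order.
For k = 60, 72, 84, 90, …, 294, 306, 308 the conclusion holds.
k = 315: divisors of 315: 12 divisors; 315 is odd.

k = 315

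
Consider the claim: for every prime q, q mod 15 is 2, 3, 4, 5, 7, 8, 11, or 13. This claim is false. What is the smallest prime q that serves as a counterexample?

q = 29

We need the least prime q for which the claim fails.
The first 9 eligible values, up to q = 23, all satisfy the conclusion.
q = 29: 29 mod 15 = 14 — not in {2, 3, 4, 5, 7, 8, 11, 13}.
Hence q = 29 is a counterexample.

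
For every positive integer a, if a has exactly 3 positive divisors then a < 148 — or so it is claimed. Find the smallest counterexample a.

We need the least positive integer a for which a has exactly 3 positive divisors but the claim fails.
For a = 4, 9, 25, 49, 121 the conclusion holds.
a = 169: τ(169) = 3; 169 ≥ 148.
Hence a = 169 is a counterexample.

a = 169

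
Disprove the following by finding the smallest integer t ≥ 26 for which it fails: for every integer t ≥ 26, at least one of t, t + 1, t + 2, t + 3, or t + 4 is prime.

We need the least integer t ≥ 26 for which t, t + 1, t + 2, t + 3, t + 4 are all composite.
The first 6 eligible values, up to t = 31, all satisfy the conclusion.
t = 32: 32 = 2 × 16; 33 = 3 × 11; 34 = 2 × 17; 35 = 5 × 7; 36 = 2 × 18 — all composite.

t = 32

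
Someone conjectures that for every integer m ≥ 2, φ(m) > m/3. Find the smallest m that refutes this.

m = 6

m = 2: φ(2) = 1 and 2/3 = 2/3, so φ(2) > 2/3.
m = 3: φ(3) = 2 and 3/3 = 1, so φ(3) > 3/3.
m = 4: φ(4) = 2 and 4/3 = 4/3, so φ(4) > 4/3.
m = 5: φ(5) = 4 and 5/3 = 5/3, so φ(5) > 5/3.
m = 6: φ(6) = 2 and 6/3 = 2, so φ(6) ≤ 6/3.
Hence m = 6 is a counterexample.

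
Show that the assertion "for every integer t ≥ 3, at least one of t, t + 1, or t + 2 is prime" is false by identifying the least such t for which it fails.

The first 5 eligible values, up to t = 7, all satisfy the conclusion.
t = 8: 8 = 2 × 4; 9 = 3 × 3; 10 = 2 × 5 — all composite.

t = 8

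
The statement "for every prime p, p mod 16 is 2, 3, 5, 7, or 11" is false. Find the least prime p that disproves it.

Check each prime p in order until the claim fails.
p = 2: 2 mod 16 = 2.
p = 3: 3 mod 16 = 3.
p = 5: 5 mod 16 = 5.
p = 7: 7 mod 16 = 7.
p = 11: 11 mod 16 = 11.
p = 13: 13 mod 16 = 13 — not in {2, 3, 5, 7, 11}.
Thus p = 13 disproves the claim, and no smaller p works.

p = 13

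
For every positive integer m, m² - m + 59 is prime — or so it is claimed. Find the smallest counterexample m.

m = 3

For m = 1, 2 the conclusion holds.
m = 3: m² - m + 59 = 65 = 5 × 13, composite.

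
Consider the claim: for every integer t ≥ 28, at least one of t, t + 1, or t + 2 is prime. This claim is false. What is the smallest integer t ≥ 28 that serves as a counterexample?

t = 32

A counterexample is any integer t ≥ 28 such that t, t + 1, t + 2 are all composite; we check each in order.
For t = 28, 29, 30, 31 the conclusion holds.
t = 32: 32 = 2 × 16; 33 = 3 × 11; 34 = 2 × 17 — all composite.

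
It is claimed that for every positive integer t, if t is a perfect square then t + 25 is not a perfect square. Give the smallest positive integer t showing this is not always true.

Check each positive integer t in order until t is a perfect square but t + 25 is a perfect square.
For t = 1, 4, 9, 16, …, 81, 100, 121 the conclusion holds.
t = 144: 144 = 12² and 144 + 25 = 169 = 13².

t = 144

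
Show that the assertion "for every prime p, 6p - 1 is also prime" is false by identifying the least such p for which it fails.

The first 4 eligible values, up to p = 7, all satisfy the conclusion.
p = 11: 6p - 1 = 65 = 5 × 13, not prime.

p = 11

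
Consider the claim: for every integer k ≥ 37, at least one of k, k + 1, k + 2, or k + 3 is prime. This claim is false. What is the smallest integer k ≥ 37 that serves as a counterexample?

Check each integer k ≥ 37 in order until k, k + 1, k + 2, k + 3 are all composite.
The first 11 eligible values, up to k = 47, all satisfy the conclusion.
k = 48: 48 = 2 × 24; 49 = 7 × 7; 50 = 2 × 25; 51 = 3 × 17 — all composite.

k = 48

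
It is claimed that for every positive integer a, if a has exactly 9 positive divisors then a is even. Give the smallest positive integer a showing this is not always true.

We need the least positive integer a for which a has exactly 9 positive divisors but a is odd.
For a = 36, 100, 196 the conclusion holds.
a = 225: divisors of 225: 9 divisors; 225 is odd.

a = 225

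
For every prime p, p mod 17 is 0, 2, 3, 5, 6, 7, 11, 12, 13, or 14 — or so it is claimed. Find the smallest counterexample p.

p = 43

A counterexample is any prime p such that the claim fails; we check each in order.
The first 13 eligible values, up to p = 41, all satisfy the conclusion.
p = 43: 43 mod 17 = 9 — not in {0, 2, 3, 5, 6, 7, 11, 12, 13, 14}.
Hence p = 43 is a counterexample.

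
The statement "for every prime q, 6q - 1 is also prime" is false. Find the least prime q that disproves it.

A counterexample is any prime q such that 6q - 1 is not prime; we check each in order.
q = 2: 6q - 1 = 11, prime.
q = 3: 6q - 1 = 17, prime.
q = 5: 6q - 1 = 29, prime.
q = 7: 6q - 1 = 41, prime.
q = 11: 6q - 1 = 65 = 5 × 13, not prime.
So q = 11 is the smallest counterexample.

q = 11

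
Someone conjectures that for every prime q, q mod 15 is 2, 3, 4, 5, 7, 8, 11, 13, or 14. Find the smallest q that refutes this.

q = 31

We need the least prime q for which the claim fails.
For q = 2, 3, 5, 7, 11, 13, 17, 19, 23, 29 the conclusion holds.
q = 31: 31 mod 15 = 1 — not in {2, 3, 4, 5, 7, 8, 11, 13, 14}.
Thus q = 31 disproves the claim, and no smaller q works.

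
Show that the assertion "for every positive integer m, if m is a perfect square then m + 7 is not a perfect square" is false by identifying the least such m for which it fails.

m = 9

For m = 1, 4 the conclusion holds.
m = 9: 9 = 3² and 9 + 7 = 16 = 4².
Hence m = 9 is a counterexample.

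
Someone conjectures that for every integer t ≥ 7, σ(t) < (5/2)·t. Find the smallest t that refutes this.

Check each integer t ≥ 7 in order until the claim fails.
The first 17 eligible values, up to t = 23, all satisfy the conclusion.
t = 24: σ(24) = 60; 60 ≥ 60.
Thus t = 24 disproves the claim, and no smaller t works.

t = 24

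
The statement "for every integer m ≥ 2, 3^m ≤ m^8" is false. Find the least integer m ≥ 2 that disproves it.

Check each integer m ≥ 2 in order until 3^m > m^8.
The first 21 eligible values, up to m = 22, all satisfy the conclusion.
m = 23: 3^m = 94143178827 and m^8 = 78310985281, so 94143178827 > 78310985281.
Hence m = 23 is a counterexample.

m = 23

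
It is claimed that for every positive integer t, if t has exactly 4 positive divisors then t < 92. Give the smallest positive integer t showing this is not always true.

t = 93

A counterexample is any positive integer t such that t has exactly 4 positive divisors but the claim fails; we check each in order.
For t = 6, 8, 10, 14, …, 86, 87, 91 the conclusion holds.
t = 93: τ(93) = 4; 93 ≥ 92.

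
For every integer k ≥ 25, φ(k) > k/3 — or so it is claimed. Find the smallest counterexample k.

k = 30

The first 5 eligible values, up to k = 29, all satisfy the conclusion.
k = 30: φ(30) = 8 and 30/3 = 10, so φ(30) ≤ 30/3.
Hence k = 30 is a counterexample.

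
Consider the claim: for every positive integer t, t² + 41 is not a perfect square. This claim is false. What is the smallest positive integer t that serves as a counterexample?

For t = 1, 2, 3, 4, …, 17, 18, 19 the conclusion holds.
t = 20: 20² + 41 = 441 = 21², a perfect square.
Hence t = 20 is a counterexample.

t = 20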